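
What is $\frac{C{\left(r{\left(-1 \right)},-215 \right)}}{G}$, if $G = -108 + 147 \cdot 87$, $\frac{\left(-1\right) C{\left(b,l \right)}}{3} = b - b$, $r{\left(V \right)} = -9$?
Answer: $0$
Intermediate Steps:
$C{\left(b,l \right)} = 0$ ($C{\left(b,l \right)} = - 3 \left(b - b\right) = \left(-3\right) 0 = 0$)
$G = 12681$ ($G = -108 + 12789 = 12681$)
$\frac{C{\left(r{\left(-1 \right)},-215 \right)}}{G} = \frac{0}{12681} = 0 \cdot \frac{1}{12681} = 0$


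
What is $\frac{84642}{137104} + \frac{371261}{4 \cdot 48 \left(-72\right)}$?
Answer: $- \frac{3108204821}{118457856} \approx -26.239$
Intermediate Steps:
$\frac{84642}{137104} + \frac{371261}{4 \cdot 48 \left(-72\right)} = 84642 \cdot \frac{1}{137104} + \frac{371261}{192 \left(-72\right)} = \frac{42321}{68552} + \frac{371261}{-13824} = \frac{42321}{68552} + 371261 \left(- \frac{1}{13824}\right) = \frac{42321}{68552} - \frac{371261}{13824} = - \frac{3108204821}{118457856}$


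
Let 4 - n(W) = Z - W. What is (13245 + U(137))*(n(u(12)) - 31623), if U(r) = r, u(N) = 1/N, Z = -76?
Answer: -2532643865/6 ≈ -4.2211e+8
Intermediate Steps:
n(W) = 80 + W (n(W) = 4 - (-76 - W) = 4 + (76 + W) = 80 + W)
(13245 + U(137))*(n(u(12)) - 31623) = (13245 + 137)*((80 + 1/12) - 31623) = 13382*((80 + 1/12) - 31623) = 13382*(961/12 - 31623) = 13382*(-378515/12) = -2532643865/6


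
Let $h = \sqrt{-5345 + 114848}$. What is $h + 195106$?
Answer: $195106 + 69 \sqrt{23} \approx 1.9544 \cdot 10^{5}$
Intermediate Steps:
$h = 69 \sqrt{23}$ ($h = \sqrt{109503} = 69 \sqrt{23} \approx 330.91$)
$h + 195106 = 69 \sqrt{23} + 195106 = 195106 + 69 \sqrt{23}$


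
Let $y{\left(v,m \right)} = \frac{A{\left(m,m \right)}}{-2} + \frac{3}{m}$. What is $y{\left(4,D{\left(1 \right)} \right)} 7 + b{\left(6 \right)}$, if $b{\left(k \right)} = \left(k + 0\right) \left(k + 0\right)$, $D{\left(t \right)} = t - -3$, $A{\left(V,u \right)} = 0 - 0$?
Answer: $\frac{165}{4} \approx 41.25$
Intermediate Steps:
$A{\left(V,u \right)} = 0$ ($A{\left(V,u \right)} = 0 + 0 = 0$)
$D{\left(t \right)} = 3 + t$ ($D{\left(t \right)} = t + 3 = 3 + t$)
$b{\left(k \right)} = k^{2}$ ($b{\left(k \right)} = k k = k^{2}$)
$y{\left(v,m \right)} = \frac{3}{m}$ ($y{\left(v,m \right)} = \frac{0}{-2} + \frac{3}{m} = 0 \left(- \frac{1}{2}\right) + \frac{3}{m} = 0 + \frac{3}{m} = \frac{3}{m}$)
$y{\left(4,D{\left(1 \right)} \right)} 7 + b{\left(6 \right)} = \frac{3}{3 + 1} \cdot 7 + 6^{2} = \frac{3}{4} \cdot 7 + 36 = \frac{21}{4} + 36 = \frac{165}{4}$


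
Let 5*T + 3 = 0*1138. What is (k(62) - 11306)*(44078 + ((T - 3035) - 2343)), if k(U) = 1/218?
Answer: -476913410379/1090 ≈ -4.3754e+8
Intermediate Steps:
T = -⅗ (T = -⅗ + (0*1138)/5 = -⅗ + (⅕)*0 = -⅗ + 0 = -⅗ ≈ -0.60000)
k(U) = 1/218
(k(62) - 11306)*(44078 + ((T - 3035) - 2343)) = (1/218 - 11306)*(44078 + ((-⅗ - 3035) - 2343)) = -2464707*(44078 + (-15178/5 - 2343))/218 = -2464707*(44078 - 26893/5)/218 = -2464707/218*193497/5 = -476913410379/1090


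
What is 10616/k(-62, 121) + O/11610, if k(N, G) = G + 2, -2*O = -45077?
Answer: 84015997/952020 ≈ 88.250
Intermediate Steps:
O = 45077/2 (O = -½*(-45077) = 45077/2 ≈ 22539.)
k(N, G) = 2 + G
10616/k(-62, 121) + O/11610 = 10616/(2 + 121) + (45077/2)/11610 = 10616/123 + (45077/2)*(1/11610) = 10616*(1/123) + 45077/23220 = 10616/123 + 45077/23220 = 84015997/952020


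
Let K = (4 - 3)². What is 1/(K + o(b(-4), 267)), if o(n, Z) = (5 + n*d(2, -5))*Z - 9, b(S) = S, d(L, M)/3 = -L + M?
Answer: 1/23755 ≈ 4.2096e-5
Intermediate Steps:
d(L, M) = -3*L + 3*M (d(L, M) = 3*(-L + M) = 3*(M - L) = -3*L + 3*M)
K = 1 (K = 1² = 1)
o(n, Z) = -9 + Z*(5 - 21*n) (o(n, Z) = (5 + n*(-3*2 + 3*(-5)))*Z - 9 = (5 + n*(-6 - 15))*Z - 9 = (5 + n*(-21))*Z - 9 = (5 - 21*n)*Z - 9 = Z*(5 - 21*n) - 9 = -9 + Z*(5 - 21*n))
1/(K + o(b(-4), 267)) = 1/(1 + (-9 + 5*267 - 21*267*(-4))) = 1/(1 + (-9 + 1335 + 22428)) = 1/(1 + 23754) = 1/23755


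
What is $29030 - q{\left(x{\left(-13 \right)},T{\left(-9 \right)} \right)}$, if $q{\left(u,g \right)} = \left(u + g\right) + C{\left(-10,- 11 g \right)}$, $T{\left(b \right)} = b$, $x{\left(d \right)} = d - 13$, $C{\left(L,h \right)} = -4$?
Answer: $29069$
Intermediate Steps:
$x{\left(d \right)} = -13 + d$
$q{\left(u,g \right)} = -4 + g + u$ ($q{\left(u,g \right)} = \left(u + g\right) - 4 = \left(g + u\right) - 4 = -4 + g + u$)
$29030 - q{\left(x{\left(-13 \right)},T{\left(-9 \right)} \right)} = 29030 - \left(-4 - 9 - 26\right) = 29030 - -39 = 29030 + 39 = 29069$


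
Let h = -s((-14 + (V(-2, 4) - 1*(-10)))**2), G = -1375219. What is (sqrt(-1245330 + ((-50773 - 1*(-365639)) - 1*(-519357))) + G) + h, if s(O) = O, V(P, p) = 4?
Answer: -1375219 + I*sqrt(411107) ≈ -1.3752e+6 + 641.18*I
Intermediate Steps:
h = 0 (h = -(-14 + (4 - 1*(-10)))**2 = -(-14 + (4 + 10))**2 = -(-14 + 14)**2 = -1*0**2 = -1*0 = 0)
(sqrt(-1245330 + ((-50773 - 1*(-365639)) - 1*(-519357))) + G) + h = (sqrt(-1245330 + ((-50773 - 1*(-365639)) - 1*(-519357))) - 1375219) + 0 = (sqrt(-1245330 + ((-50773 + 365639) + 519357)) - 1375219) + 0 = (sqrt(-1245330 + (314866 + 519357)) - 1375219) + 0 = (sqrt(-1245330 + 834223) - 1375219) + 0 = (sqrt(-411107) - 1375219) + 0 = (I*sqrt(411107) - 1375219) + 0 = (-1375219 + I*sqrt(411107)) + 0 = -1375219 + I*sqrt(411107)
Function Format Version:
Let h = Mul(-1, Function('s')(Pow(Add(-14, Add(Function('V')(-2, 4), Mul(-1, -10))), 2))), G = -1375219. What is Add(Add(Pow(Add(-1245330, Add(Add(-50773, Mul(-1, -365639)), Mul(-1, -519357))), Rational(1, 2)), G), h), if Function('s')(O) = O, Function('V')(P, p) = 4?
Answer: Add(-1375219, Mul(I, Pow(411107, Rational(1, 2)))) ≈ Add(-1.3752e+6, Mul(641.18, I))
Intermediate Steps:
h = 0 (h = Mul(-1, Pow(Add(-14, Add(4, Mul(-1, -10))), 2)) = Mul(-1, Pow(Add(-14, Add(4, 10)), 2)) = Mul(-1, Pow(Add(-14, 14), 2)) = Mul(-1, Pow(0, 2)) = Mul(-1, 0) = 0)
Add(Add(Pow(Add(-1245330, Add(Add(-50773, Mul(-1, -365639)), Mul(-1, -519357))), Rational(1, 2)), G), h) = Add(Add(Pow(Add(-1245330, Add(Add(-50773, Mul(-1, -365639)), Mul(-1, -519357))), Rational(1, 2)), -1375219), 0) = Add(Add(Pow(Add(-1245330, Add(Add(-50773, 365639), 519357)), Rational(1, 2)), -1375219), 0) = Add(Add(Pow(Add(-1245330, Add(314866, 519357)), Rational(1, 2)), -1375219), 0) = Add(Add(Pow(Add(-1245330, 834223), Rational(1, 2)), -1375219), 0) = Add(Add(Pow(-411107, Rational(1, 2)), -1375219), 0) = Add(Add(Mul(I, Pow(411107, Rational(1, 2))), -1375219), 0) = Add(Add(-1375219, Mul(I, Pow(411107, Rational(1, 2)))), 0) = Add(-1375219, Mul(I, Pow(411107, Rational(1, 2))))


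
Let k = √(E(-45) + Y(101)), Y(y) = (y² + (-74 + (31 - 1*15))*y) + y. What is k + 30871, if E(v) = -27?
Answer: 30871 + √4417 ≈ 30937.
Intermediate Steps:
Y(y) = y² - 57*y (Y(y) = (y² + (-74 + (31 - 15))*y) + y = (y² + (-74 + 16)*y) + y = (y² - 58*y) + y = y² - 57*y)
k = √4417 (k = √(-27 + 101*(-57 + 101)) = √(-27 + 101*44) = √(-27 + 4444) = √4417 ≈ 66.460)
k + 30871 = √4417 + 30871 = 30871 + √4417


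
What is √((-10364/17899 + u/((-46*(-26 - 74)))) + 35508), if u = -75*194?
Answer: √24068755731585859/823354 ≈ 188.43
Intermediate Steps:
u = -14550
√((-10364/17899 + u/((-46*(-26 - 74)))) + 35508) = √((-10364/17899 - 14550*(-1/(46*(-26 - 74)))) + 35508) = √((-10364*1/17899 - 14550/((-46*(-100)))) + 35508) = √((-10364/17899 - 14550/4600) + 35508) = √((-10364/17899 - 14550*1/4600) + 35508) = √((-10364/17899 - 291/92) + 35508) = √(-6162097/1646708 + 35508) = √(58465145567/1646708) = √24068755731585859/823354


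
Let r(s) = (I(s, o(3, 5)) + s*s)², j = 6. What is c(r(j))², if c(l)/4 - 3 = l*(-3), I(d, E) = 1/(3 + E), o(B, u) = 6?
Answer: 178232574976/729 ≈ 2.4449e+8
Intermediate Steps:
r(s) = (⅑ + s²)² (r(s) = (1/(3 + 6) + s*s)² = (1/9 + s²)² = (⅑ + s²)²)
c(l) = 12 - 12*l (c(l) = 12 + 4*(l*(-3)) = 12 + 4*(-3*l) = 12 - 12*l)
c(r(j))² = (12 - 4*(1 + 9*6²)²/27)² = (12 - 4*(1 + 9*36)²/27)² = (12 - 4*(1 + 324)²/27)² = (12 - 4*325²/27)² = (12 - 4*105625/27)² = (12 - 12*105625/81)² = (12 - 422500/27)² = (-422176/27)² = 178232574976/729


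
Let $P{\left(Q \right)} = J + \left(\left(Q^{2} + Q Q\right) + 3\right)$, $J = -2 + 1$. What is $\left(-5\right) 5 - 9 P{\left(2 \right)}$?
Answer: $-115$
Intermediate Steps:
$J = -1$
$P{\left(Q \right)} = 2 + 2 Q^{2}$ ($P{\left(Q \right)} = -1 + \left(\left(Q^{2} + Q Q\right) + 3\right) = -1 + \left(\left(Q^{2} + Q^{2}\right) + 3\right) = -1 + \left(2 Q^{2} + 3\right) = -1 + \left(3 + 2 Q^{2}\right) = 2 + 2 Q^{2}$)
$\left(-5\right) 5 - 9 P{\left(2 \right)} = \left(-5\right) 5 - 9 \left(2 + 2 \cdot 2^{2}\right) = -25 - 9 \left(2 + 2 \cdot 4\right) = -25 - 9 \left(2 + 8\right) = -25 - 90 = -115$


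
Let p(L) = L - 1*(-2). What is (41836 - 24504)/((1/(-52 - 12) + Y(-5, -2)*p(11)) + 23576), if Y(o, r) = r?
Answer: 1109248/1507199 ≈ 0.73597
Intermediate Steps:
p(L) = 2 + L (p(L) = L + 2 = 2 + L)
(41836 - 24504)/((1/(-52 - 12) + Y(-5, -2)*p(11)) + 23576) = (41836 - 24504)/((1/(-52 - 12) - 2*(2 + 11)) + 23576) = 17332/((1/(-64) - 2*13) + 23576) = 17332/((-1/64 - 26) + 23576) = 17332/(-1665/64 + 23576) = 17332/(1507199/64) = 17332*(64/1507199) = 1109248/1507199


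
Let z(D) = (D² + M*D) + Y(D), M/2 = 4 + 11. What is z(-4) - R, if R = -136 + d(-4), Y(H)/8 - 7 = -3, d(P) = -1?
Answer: 65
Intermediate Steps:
Y(H) = 32 (Y(H) = 56 + 8*(-3) = 56 - 24 = 32)
M = 30 (M = 2*(4 + 11) = 2*15 = 30)
z(D) = 32 + D² + 30*D (z(D) = (D² + 30*D) + 32 = 32 + D² + 30*D)
R = -137 (R = -136 - 1 = -137)
z(-4) - R = (32 + (-4)² + 30*(-4)) - 1*(-137) = (32 + 16 - 120) + 137 = -72 + 137 = 65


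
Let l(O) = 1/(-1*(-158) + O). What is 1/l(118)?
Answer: 276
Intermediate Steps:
l(O) = 1/(158 + O)
1/l(118) = 1/(1/(158 + 118)) = 1/(1/276) = 276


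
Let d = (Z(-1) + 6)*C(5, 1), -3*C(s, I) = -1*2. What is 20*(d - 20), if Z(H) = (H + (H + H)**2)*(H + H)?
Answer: -400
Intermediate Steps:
C(s, I) = 2/3 (C(s, I) = -(-1)*2/3 = -1/3*(-2) = 2/3)
Z(H) = 2*H*(H + 4*H**2) (Z(H) = (H + (2*H)**2)*(2*H) = (H + 4*H**2)*(2*H) = 2*H*(H + 4*H**2))
d = 0 (d = ((-1)**2*(2 + 8*(-1)) + 6)*(2/3) = (1*(2 - 8) + 6)*(2/3) = (1*(-6) + 6)*(2/3) = (-6 + 6)*(2/3) = 0*(2/3) = 0)
20*(d - 20) = 20*(0 - 20) = 20*(-20) = -400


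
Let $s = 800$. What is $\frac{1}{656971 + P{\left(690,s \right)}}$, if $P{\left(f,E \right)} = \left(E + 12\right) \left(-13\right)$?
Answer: $\frac{1}{646415} \approx 1.547 \cdot 10^{-6}$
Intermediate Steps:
$P{\left(f,E \right)} = -156 - 13 E$ ($P{\left(f,E \right)} = \left(12 + E\right) \left(-13\right) = -156 - 13 E$)
$\frac{1}{656971 + P{\left(690,s \right)}} = \frac{1}{656971 - 10556} = \frac{1}{646415}$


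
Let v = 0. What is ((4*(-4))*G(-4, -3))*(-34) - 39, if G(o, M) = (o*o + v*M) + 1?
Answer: 9209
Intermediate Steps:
G(o, M) = 1 + o² (G(o, M) = (o*o + 0*M) + 1 = (o² + 0) + 1 = o² + 1 = 1 + o²)
((4*(-4))*G(-4, -3))*(-34) - 39 = ((4*(-4))*(1 + (-4)²))*(-34) - 39 = -16*(1 + 16)*(-34) - 39 = -16*17*(-34) - 39 = -272*(-34) - 39 = 9248 - 39 = 9209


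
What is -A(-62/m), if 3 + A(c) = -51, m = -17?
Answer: 54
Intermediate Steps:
A(c) = -54 (A(c) = -3 - 51 = -54)
-A(-62/m) = -1*(-54) = 54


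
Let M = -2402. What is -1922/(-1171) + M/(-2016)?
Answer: 3343747/1180368 ≈ 2.8328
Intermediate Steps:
-1922/(-1171) + M/(-2016) = -1922/(-1171) - 2402/(-2016) = -1922*(-1/1171) - 2402*(-1/2016) = 1922/1171 + 1201/1008 = 3343747/1180368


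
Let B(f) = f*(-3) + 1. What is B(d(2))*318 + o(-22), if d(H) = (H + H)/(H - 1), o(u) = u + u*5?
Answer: -3630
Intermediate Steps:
o(u) = 6*u (o(u) = u + 5*u = 6*u)
d(H) = 2*H/(-1 + H) (d(H) = (2*H)/(-1 + H) = 2*H/(-1 + H))
B(f) = 1 - 3*f (B(f) = -3*f + 1 = 1 - 3*f)
B(d(2))*318 + o(-22) = (1 - 6*2/(-1 + 2))*318 + 6*(-22) = (1 - 6*2/1)*318 - 132 = (1 - 6*2)*318 - 132 = (1 - 3*4)*318 - 132 = (1 - 12)*318 - 132 = -11*318 - 132 = -3498 - 132 = -3630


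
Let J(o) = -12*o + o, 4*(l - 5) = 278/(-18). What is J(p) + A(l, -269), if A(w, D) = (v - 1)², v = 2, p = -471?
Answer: 5182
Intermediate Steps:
l = 41/36 (l = 5 + (278/(-18))/4 = 5 + (278*(-1/18))/4 = 5 + (¼)*(-139/9) = 5 - 139/36 = 41/36 ≈ 1.1389)
J(o) = -11*o
A(w, D) = 1 (A(w, D) = (2 - 1)² = 1² = 1)
J(p) + A(l, -269) = -11*(-471) + 1 = 5181 + 1 = 5182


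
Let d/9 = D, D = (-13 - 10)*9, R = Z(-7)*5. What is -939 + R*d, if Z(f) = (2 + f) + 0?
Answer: 45636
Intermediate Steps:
Z(f) = 2 + f
R = -25 (R = (2 - 7)*5 = -5*5 = -25)
D = -207 (D = -23*9 = -207)
d = -1863 (d = 9*(-207) = -1863)
-939 + R*d = -939 - 25*(-1863) = -939 + 46575 = 45636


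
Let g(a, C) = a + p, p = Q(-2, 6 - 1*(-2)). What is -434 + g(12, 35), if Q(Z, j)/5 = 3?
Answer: -407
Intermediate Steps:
Q(Z, j) = 15 (Q(Z, j) = 5*3 = 15)
p = 15
g(a, C) = 15 + a (g(a, C) = a + 15 = 15 + a)
-434 + g(12, 35) = -434 + (15 + 12) = -434 + 27 = -407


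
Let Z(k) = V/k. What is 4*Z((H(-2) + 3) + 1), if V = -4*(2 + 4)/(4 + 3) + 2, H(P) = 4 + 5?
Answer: -40/91 ≈ -0.43956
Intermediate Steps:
H(P) = 9
V = -10/7 (V = -24/7 + 2 = -10/7 ≈ -1.4286)
Z(k) = -10/(7*k)
4*Z((H(-2) + 3) + 1) = 4*(-10/(7*((9 + 3) + 1))) = 4*(-10/(7*(12 + 1))) = 4*(-10/7/13) = 4*(-10/7*1/13) = 4*(-10/91) = -40/91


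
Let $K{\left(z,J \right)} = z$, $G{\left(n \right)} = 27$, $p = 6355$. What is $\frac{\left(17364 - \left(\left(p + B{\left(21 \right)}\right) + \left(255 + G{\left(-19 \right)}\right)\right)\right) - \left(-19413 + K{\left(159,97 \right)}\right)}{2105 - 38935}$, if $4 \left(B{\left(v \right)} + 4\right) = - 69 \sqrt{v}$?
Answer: $- \frac{5997}{7366} - \frac{69 \sqrt{21}}{147320} \approx -0.81629$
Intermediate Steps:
$B{\left(v \right)} = -4 - \frac{69 \sqrt{v}}{4}$ ($B{\left(v \right)} = -4 + \frac{\left(-69\right) \sqrt{v}}{4} = -4 - \frac{69 \sqrt{v}}{4}$)
$\frac{\left(17364 - \left(\left(p + B{\left(21 \right)}\right) + \left(255 + G{\left(-19 \right)}\right)\right)\right) - \left(-19413 + K{\left(159,97 \right)}\right)}{2105 - 38935} = \frac{\left(17364 - \left(\left(6355 - \left(4 + \frac{69 \sqrt{21}}{4}\right)\right) + \left(255 + 27\right)\right)\right) + \left(19413 - 159\right)}{2105 - 38935} = \frac{\left(17364 - \left(\left(6351 - \frac{69 \sqrt{21}}{4}\right) + 282\right)\right) + \left(19413 - 159\right)}{-36830} = \left(\left(17364 - \left(6633 - \frac{69 \sqrt{21}}{4}\right)\right) + 19254\right) \left(- \frac{1}{36830}\right) = \left(\left(10731 + \frac{69 \sqrt{21}}{4}\right) + 19254\right) \left(- \frac{1}{36830}\right) = \left(29985 + \frac{69 \sqrt{21}}{4}\right) \left(- \frac{1}{36830}\right) = - \frac{5997}{7366} - \frac{69 \sqrt{21}}{147320}$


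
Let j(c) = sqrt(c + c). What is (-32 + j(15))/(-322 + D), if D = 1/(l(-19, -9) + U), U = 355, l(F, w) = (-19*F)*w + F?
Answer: 93216/937987 - 2913*sqrt(30)/937987 ≈ 0.082369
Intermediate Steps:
l(F, w) = F - 19*F*w (l(F, w) = -19*F*w + F = F - 19*F*w)
j(c) = sqrt(2)*sqrt(c) (j(c) = sqrt(2*c) = sqrt(2)*sqrt(c))
D = -1/2913 (D = 1/(-19*(1 - 19*(-9)) + 355) = 1/(-19*(1 + 171) + 355) = 1/(-19*172 + 355) = 1/(-3268 + 355) = 1/(-2913) = -1/2913 ≈ -0.00034329)
(-32 + j(15))/(-322 + D) = (-32 + sqrt(2)*sqrt(15))/(-322 - 1/2913) = (-32 + sqrt(30))/(-937987/2913) = (-32 + sqrt(30))*(-2913/937987) = 93216/937987 - 2913*sqrt(30)/937987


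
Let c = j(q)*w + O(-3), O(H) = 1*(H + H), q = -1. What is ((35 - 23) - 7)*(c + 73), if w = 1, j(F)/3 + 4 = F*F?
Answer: 290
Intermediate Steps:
j(F) = -12 + 3*F² (j(F) = -12 + 3*(F*F) = -12 + 3*F²)
O(H) = 2*H (O(H) = 1*(2*H) = 2*H)
c = -15 (c = (-12 + 3*(-1)²)*1 + 2*(-3) = (-12 + 3*1)*1 - 6 = (-12 + 3)*1 - 6 = -9*1 - 6 = -9 - 6 = -15)
((35 - 23) - 7)*(c + 73) = ((35 - 23) - 7)*(-15 + 73) = (12 - 7)*58 = 5*58 = 290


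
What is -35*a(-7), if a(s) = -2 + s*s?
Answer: -1645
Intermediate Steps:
a(s) = -2 + s**2
-35*a(-7) = -35*(-2 + (-7)**2) = -35*(-2 + 49) = -35*47 = -1645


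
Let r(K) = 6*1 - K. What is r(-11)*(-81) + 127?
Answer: -1250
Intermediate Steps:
r(K) = 6 - K
r(-11)*(-81) + 127 = (6 - 1*(-11))*(-81) + 127 = (6 + 11)*(-81) + 127 = 17*(-81) + 127 = -1377 + 127 = -1250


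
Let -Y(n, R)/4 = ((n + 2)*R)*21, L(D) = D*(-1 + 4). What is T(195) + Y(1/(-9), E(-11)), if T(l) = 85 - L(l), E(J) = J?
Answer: 3736/3 ≈ 1245.3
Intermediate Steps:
L(D) = 3*D (L(D) = D*3 = 3*D)
Y(n, R) = -84*R*(2 + n) (Y(n, R) = -4*(n + 2)*R*21 = -4*(2 + n)*R*21 = -4*R*(2 + n)*21 = -84*R*(2 + n))
T(l) = 85 - 3*l
T(195) + Y(1/(-9), E(-11)) = (85 - 3*195) - 84*(-11)*(2 + 1/(-9)) = (85 - 585) - 84*(-11)*(2 - ⅑) = -500 - 84*(-11)*17/9 = -500 + 5236/3 = 3736/3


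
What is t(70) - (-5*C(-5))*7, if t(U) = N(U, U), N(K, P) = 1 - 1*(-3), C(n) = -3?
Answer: -101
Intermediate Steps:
N(K, P) = 4 (N(K, P) = 1 + 3 = 4)
t(U) = 4
t(70) - (-5*C(-5))*7 = 4 - (-5*(-3))*7 = 4 - 15*7 = 4 - 1*105 = 4 - 105 = -101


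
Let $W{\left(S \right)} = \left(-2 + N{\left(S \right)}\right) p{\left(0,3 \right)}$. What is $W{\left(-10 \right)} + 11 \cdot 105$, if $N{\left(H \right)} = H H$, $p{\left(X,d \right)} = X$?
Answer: $1155$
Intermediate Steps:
$N{\left(H \right)} = H^{2}$
$W{\left(S \right)} = 0$ ($W{\left(S \right)} = \left(-2 + S^{2}\right) 0 = 0$)
$W{\left(-10 \right)} + 11 \cdot 105 = 0 + 11 \cdot 105 = 0 + 1155 = 1155$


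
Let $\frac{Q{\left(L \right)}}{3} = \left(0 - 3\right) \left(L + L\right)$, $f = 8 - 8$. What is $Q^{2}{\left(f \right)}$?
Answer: $0$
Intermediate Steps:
$f = 0$ ($f = 8 - 8 = 0$)
$Q{\left(L \right)} = - 18 L$ ($Q{\left(L \right)} = 3 \left(0 - 3\right) \left(L + L\right) = 3 \left(- 3 \cdot 2 L\right) = 3 \left(- 6 L\right) = - 18 L$)
$Q^{2}{\left(f \right)} = \left(\left(-18\right) 0\right)^{2} = 0^{2} = 0$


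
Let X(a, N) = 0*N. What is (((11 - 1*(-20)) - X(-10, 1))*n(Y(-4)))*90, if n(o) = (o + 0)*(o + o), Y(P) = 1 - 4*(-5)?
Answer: 2460780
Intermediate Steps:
X(a, N) = 0
Y(P) = 21 (Y(P) = 1 + 20 = 21)
n(o) = 2*o² (n(o) = o*(2*o) = 2*o²)
(((11 - 1*(-20)) - X(-10, 1))*n(Y(-4)))*90 = (((11 - 1*(-20)) - 1*0)*(2*21²))*90 = (((11 + 20) + 0)*(2*441))*90 = ((31 + 0)*882)*90 = (31*882)*90 = 27342*90 = 2460780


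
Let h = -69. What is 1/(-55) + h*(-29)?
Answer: 110054/55 ≈ 2001.0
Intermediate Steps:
1/(-55) + h*(-29) = 1/(-55) - 69*(-29) = -1/55 + 2001 = 110054/55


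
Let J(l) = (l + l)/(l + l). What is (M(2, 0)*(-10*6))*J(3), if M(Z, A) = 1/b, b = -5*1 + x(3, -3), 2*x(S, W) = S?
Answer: 120/7 ≈ 17.143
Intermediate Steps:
x(S, W) = S/2
b = -7/2 (b = -5*1 + (1/2)*3 = -5 + 3/2 = -7/2 ≈ -3.5000)
J(l) = 1 (J(l) = (2*l)/((2*l)) = (2*l)*(1/(2*l)) = 1)
M(Z, A) = -2/7 (M(Z, A) = 1/(-7/2) = -2/7)
(M(2, 0)*(-10*6))*J(3) = -(-20)*6/7*1 = -2/7*(-60)*1 = (120/7)*1 = 120/7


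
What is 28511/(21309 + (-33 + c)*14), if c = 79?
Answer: 28511/21953 ≈ 1.2987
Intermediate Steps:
28511/(21309 + (-33 + c)*14) = 28511/(21309 + (-33 + 79)*14) = 28511/(21309 + 46*14) = 28511/(21309 + 644) = 28511/21953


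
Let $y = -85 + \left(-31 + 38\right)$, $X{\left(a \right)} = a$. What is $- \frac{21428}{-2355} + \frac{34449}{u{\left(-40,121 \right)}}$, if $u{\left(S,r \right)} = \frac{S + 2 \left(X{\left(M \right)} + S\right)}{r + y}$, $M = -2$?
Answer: $- \frac{3485820913}{292020} \approx -11937.0$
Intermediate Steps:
$y = -78$ ($y = -85 + 7 = -78$)
$u{\left(S,r \right)} = \frac{-4 + 3 S}{-78 + r}$ ($u{\left(S,r \right)} = \frac{S + 2 \left(-2 + S\right)}{r - 78} = \frac{S + \left(-4 + 2 S\right)}{-78 + r} = \frac{-4 + 3 S}{-78 + r}$)
$- \frac{21428}{-2355} + \frac{34449}{u{\left(-40,121 \right)}} = - \frac{21428}{-2355} + \frac{34449}{\frac{1}{-78 + 121} \left(-4 + 3 \left(-40\right)\right)} = \left(-21428\right) \left(- \frac{1}{2355}\right) + \frac{34449}{\frac{1}{43} \left(-4 - 120\right)} = \frac{21428}{2355} + \frac{34449}{\frac{1}{43} \left(-124\right)} = \frac{21428}{2355} + \frac{34449}{- \frac{124}{43}} = \frac{21428}{2355} + 34449 \left(- \frac{43}{124}\right) = \frac{21428}{2355} - \frac{1481307}{124} = - \frac{3485820913}{292020}$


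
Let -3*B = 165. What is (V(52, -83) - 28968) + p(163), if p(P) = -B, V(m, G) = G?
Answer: -28996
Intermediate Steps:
B = -55 (B = -1/3*165 = -55)
p(P) = 55 (p(P) = -1*(-55) = 55)
(V(52, -83) - 28968) + p(163) = (-83 - 28968) + 55 = -29051 + 55 = -28996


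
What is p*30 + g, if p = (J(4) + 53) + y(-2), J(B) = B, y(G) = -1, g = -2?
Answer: 1678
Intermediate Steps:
p = 56 (p = (4 + 53) - 1 = 57 - 1 = 56)
p*30 + g = 56*30 - 2 = 1680 - 2 = 1678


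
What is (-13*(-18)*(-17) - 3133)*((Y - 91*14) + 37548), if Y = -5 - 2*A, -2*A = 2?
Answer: -257923081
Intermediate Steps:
A = -1 (A = -½*2 = -1)
Y = -3 (Y = -5 - 2*(-1) = -5 + 2 = -3)
(-13*(-18)*(-17) - 3133)*((Y - 91*14) + 37548) = (-13*(-18)*(-17) - 3133)*((-3 - 91*14) + 37548) = (234*(-17) - 3133)*((-3 - 1274) + 37548) = (-3978 - 3133)*(-1277 + 37548) = -7111*36271 = -257923081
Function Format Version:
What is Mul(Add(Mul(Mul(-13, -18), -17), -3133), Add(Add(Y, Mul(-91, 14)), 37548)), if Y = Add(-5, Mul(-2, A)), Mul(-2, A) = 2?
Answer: -257923081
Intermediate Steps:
A = -1 (A = Mul(Rational(-1, 2), 2) = -1)
Y = -3 (Y = Add(-5, Mul(-2, -1)) = Add(-5, 2) = -3)
Mul(Add(Mul(Mul(-13, -18), -17), -3133), Add(Add(Y, Mul(-91, 14)), 37548)) = Mul(Add(Mul(Mul(-13, -18), -17), -3133), Add(Add(-3, Mul(-91, 14)), 37548)) = Mul(Add(Mul(234, -17), -3133), Add(Add(-3, -1274), 37548)) = Mul(Add(-3978, -3133), Add(-1277, 37548)) = Mul(-7111, 36271) = -257923081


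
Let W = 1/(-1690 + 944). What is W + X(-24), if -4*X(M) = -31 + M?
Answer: 20513/1492 ≈ 13.749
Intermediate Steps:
X(M) = 31/4 - M/4 (X(M) = -(-31 + M)/4 = 31/4 - M/4)
W = -1/746 (W = 1/(-746) = -1/746 ≈ -0.0013405)
W + X(-24) = -1/746 + (31/4 - 1/4*(-24)) = -1/746 + (31/4 + 6) = -1/746 + 55/4 = 20513/1492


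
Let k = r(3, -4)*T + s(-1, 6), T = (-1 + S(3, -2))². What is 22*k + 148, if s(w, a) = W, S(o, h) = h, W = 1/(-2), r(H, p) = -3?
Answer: -457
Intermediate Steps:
W = -½ (W = 1*(-½) = -½ ≈ -0.50000)
s(w, a) = -½
T = 9 (T = (-1 - 2)² = (-3)² = 9)
k = -55/2 (k = -3*9 - ½ = -27 - ½ = -55/2 ≈ -27.500)
22*k + 148 = 22*(-55/2) + 148 = -605 + 148 = -457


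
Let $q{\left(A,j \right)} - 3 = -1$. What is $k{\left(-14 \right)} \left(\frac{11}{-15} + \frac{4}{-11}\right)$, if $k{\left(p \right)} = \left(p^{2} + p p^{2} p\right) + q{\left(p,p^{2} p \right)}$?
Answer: $- \frac{6989134}{165} \approx -42358.0$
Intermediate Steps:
$q{\left(A,j \right)} = 2$ ($q{\left(A,j \right)} = 3 - 1 = 2$)
$k{\left(p \right)} = 2 + p^{2} + p^{4}$ ($k{\left(p \right)} = \left(p^{2} + p p^{2} p\right) + 2 = \left(p^{2} + p^{3} p\right) + 2 = \left(p^{2} + p^{4}\right) + 2 = 2 + p^{2} + p^{4}$)
$k{\left(-14 \right)} \left(\frac{11}{-15} + \frac{4}{-11}\right) = \left(2 + \left(-14\right)^{2} + \left(-14\right)^{4}\right) \left(\frac{11}{-15} + \frac{4}{-11}\right) = \left(2 + 196 + 38416\right) \left(11 \left(- \frac{1}{15}\right) + 4 \left(- \frac{1}{11}\right)\right) = 38614 \left(- \frac{11}{15} - \frac{4}{11}\right) = 38614 \left(- \frac{181}{165}\right) = - \frac{6989134}{165}$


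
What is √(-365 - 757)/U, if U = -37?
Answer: -I*√1122/37 ≈ -0.9053*I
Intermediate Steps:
√(-365 - 757)/U = √(-365 - 757)/(-37) = -I*√1122/37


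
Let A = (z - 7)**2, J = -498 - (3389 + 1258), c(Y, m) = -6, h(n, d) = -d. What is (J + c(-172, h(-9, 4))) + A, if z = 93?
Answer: 2245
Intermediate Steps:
J = -5145 (J = -498 - 1*4647 = -498 - 4647 = -5145)
A = 7396 (A = (93 - 7)**2 = 86**2 = 7396)
(J + c(-172, h(-9, 4))) + A = (-5145 - 6) + 7396 = -5151 + 7396 = 2245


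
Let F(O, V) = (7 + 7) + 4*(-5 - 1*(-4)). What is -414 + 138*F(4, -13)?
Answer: 966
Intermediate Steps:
F(O, V) = 10 (F(O, V) = 14 + 4*(-5 + 4) = 14 + 4*(-1) = 14 - 4 = 10)
-414 + 138*F(4, -13) = -414 + 138*10 = -414 + 1380 = 966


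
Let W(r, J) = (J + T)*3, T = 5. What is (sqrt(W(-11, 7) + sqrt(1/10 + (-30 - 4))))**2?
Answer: 36 + I*sqrt(3390)/10 ≈ 36.0 + 5.8224*I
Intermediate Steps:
W(r, J) = 15 + 3*J (W(r, J) = (J + 5)*3 = (5 + J)*3 = 15 + 3*J)
(sqrt(W(-11, 7) + sqrt(1/10 + (-30 - 4))))**2 = (sqrt((15 + 3*7) + sqrt(1/10 + (-30 - 4))))**2 = (sqrt((15 + 21) + sqrt(1/10 - 34)))**2 = (sqrt(36 + sqrt(-339/10)))**2 = (sqrt(36 + I*sqrt(3390)/10))**2 = 36 + I*sqrt(3390)/10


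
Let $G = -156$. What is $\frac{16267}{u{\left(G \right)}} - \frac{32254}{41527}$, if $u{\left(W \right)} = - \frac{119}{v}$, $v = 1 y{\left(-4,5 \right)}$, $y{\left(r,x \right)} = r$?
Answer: $\frac{2698240610}{4941713} \approx 546.01$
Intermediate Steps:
$v = -4$ ($v = 1 \left(-4\right) = -4$)
$u{\left(W \right)} = \frac{119}{4}$ ($u{\left(W \right)} = - \frac{119}{-4} = \left(-119\right) \left(- \frac{1}{4}\right) = \frac{119}{4}$)
$\frac{16267}{u{\left(G \right)}} - \frac{32254}{41527} = \frac{16267}{\frac{119}{4}} - \frac{32254}{41527} = 16267 \cdot \frac{4}{119} - \frac{32254}{41527} = \frac{65068}{119} - \frac{32254}{41527} = \frac{2698240610}{4941713}$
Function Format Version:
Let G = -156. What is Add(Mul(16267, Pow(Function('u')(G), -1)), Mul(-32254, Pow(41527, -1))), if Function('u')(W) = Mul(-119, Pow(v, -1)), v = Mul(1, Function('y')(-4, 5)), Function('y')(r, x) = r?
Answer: Rational(2698240610, 4941713) ≈ 546.01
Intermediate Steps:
v = -4 (v = Mul(1, -4) = -4)
Function('u')(W) = Rational(119, 4) (Function('u')(W) = Mul(-119, Pow(-4, -1)) = Mul(-119, Rational(-1, 4)) = Rational(119, 4))
Add(Mul(16267, Pow(Function('u')(G), -1)), Mul(-32254, Pow(41527, -1))) = Add(Mul(16267, Pow(Rational(119, 4), -1)), Mul(-32254, Pow(41527, -1))) = Add(Mul(16267, Rational(4, 119)), Mul(-32254, Rational(1, 41527))) = Add(Rational(65068, 119), Rational(-32254, 41527)) = Rational(2698240610, 4941713)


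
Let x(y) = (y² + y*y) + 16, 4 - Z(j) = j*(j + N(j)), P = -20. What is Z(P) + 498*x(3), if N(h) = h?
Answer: 16136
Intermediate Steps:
Z(j) = 4 - 2*j² (Z(j) = 4 - j*(j + j) = 4 - j*2*j = 4 - 2*j²)
x(y) = 16 + 2*y² (x(y) = (y² + y²) + 16 = 2*y² + 16 = 16 + 2*y²)
Z(P) + 498*x(3) = (4 - 2*(-20)²) + 498*(16 + 2*3²) = (4 - 2*400) + 498*(16 + 2*9) = (4 - 800) + 498*(16 + 18) = -796 + 498*34 = -796 + 16932 = 16136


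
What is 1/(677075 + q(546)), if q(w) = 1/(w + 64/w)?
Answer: 149090/100945112023 ≈ 1.4769e-6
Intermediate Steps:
1/(677075 + q(546)) = 1/(677075 + 546/(64 + 546**2)) = 1/(677075 + 546/(64 + 298116)) = 1/(677075 + 546/298180) = 1/(677075 + 546*(1/298180)) = 1/(677075 + 273/149090) = 1/(100945112023/149090) = 149090/100945112023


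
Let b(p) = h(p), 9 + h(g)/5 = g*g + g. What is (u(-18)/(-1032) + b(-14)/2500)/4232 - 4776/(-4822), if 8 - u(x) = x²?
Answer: 28345193719/28613748000 ≈ 0.99061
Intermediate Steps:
u(x) = 8 - x²
h(g) = -45 + 5*g + 5*g² (h(g) = -45 + 5*(g*g + g) = -45 + 5*(g² + g) = -45 + 5*(g + g²) = -45 + (5*g + 5*g²) = -45 + 5*g + 5*g²)
b(p) = -45 + 5*p + 5*p²
(u(-18)/(-1032) + b(-14)/2500)/4232 - 4776/(-4822) = ((8 - 1*(-18)²)/(-1032) + (-45 + 5*(-14) + 5*(-14)²)/2500)/4232 - 4776/(-4822) = ((8 - 1*324)*(-1/1032) + (-45 - 70 + 5*196)*(1/2500))*(1/4232) - 4776*(-1/4822) = ((8 - 324)*(-1/1032) + (-45 - 70 + 980)*(1/2500))*(1/4232) + 2388/2411 = (-316*(-1/1032) + 865*(1/2500))*(1/4232) + 2388/2411 = (79/258 + 173/500)*(1/4232) + 2388/2411 = (42067/64500)*(1/4232) + 2388/2411 = 1829/11868000 + 2388/2411 = 28345193719/28613748000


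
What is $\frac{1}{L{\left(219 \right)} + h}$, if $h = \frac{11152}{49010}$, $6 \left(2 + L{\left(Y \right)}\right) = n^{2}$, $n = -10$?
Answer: $\frac{73515}{1094948} \approx 0.06714$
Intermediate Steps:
$L{\left(Y \right)} = \frac{44}{3}$ ($L{\left(Y \right)} = -2 + \frac{\left(-10\right)^{2}}{6} = -2 + \frac{1}{6} \cdot 100 = -2 + \frac{50}{3} = \frac{44}{3}$)
$h = \frac{5576}{24505}$ ($h = 11152 \cdot \frac{1}{49010} = \frac{5576}{24505} \approx 0.22755$)
$\frac{1}{L{\left(219 \right)} + h} = \frac{1}{\frac{44}{3} + \frac{5576}{24505}} = \frac{1}{\frac{1094948}{73515}} = \frac{73515}{1094948}$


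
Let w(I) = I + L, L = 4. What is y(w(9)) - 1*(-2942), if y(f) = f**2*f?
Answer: 5139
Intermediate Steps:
w(I) = 4 + I (w(I) = I + 4 = 4 + I)
y(f) = f**3
y(w(9)) - 1*(-2942) = (4 + 9)**3 - 1*(-2942) = 13**3 + 2942 = 2197 + 2942 = 5139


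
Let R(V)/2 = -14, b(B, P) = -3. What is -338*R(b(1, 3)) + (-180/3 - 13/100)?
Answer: 940387/100 ≈ 9403.9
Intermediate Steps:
R(V) = -28 (R(V) = 2*(-14) = -28)
-338*R(b(1, 3)) + (-180/3 - 13/100) = -338*(-28) + (-180/3 - 13/100) = 9464 + (-180*1/3 - 13*1/100) = 9464 + (-60 - 13/100) = 9464 - 6013/100 = 940387/100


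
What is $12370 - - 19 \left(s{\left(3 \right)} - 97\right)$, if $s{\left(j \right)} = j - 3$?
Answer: $10527$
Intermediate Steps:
$s{\left(j \right)} = -3 + j$
$12370 - - 19 \left(s{\left(3 \right)} - 97\right) = 12370 - - 19 \left(\left(-3 + 3\right) - 97\right) = 12370 - - 19 \left(0 - 97\right) = 12370 - \left(-19\right) \left(-97\right) = 12370 - 1843 = 10527$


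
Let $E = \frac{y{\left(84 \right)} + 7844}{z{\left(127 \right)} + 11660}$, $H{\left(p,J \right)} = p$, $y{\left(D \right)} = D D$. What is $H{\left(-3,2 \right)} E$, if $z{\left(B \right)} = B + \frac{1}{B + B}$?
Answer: $- \frac{11353800}{2993899} \approx -3.7923$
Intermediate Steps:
$y{\left(D \right)} = D^{2}$
$z{\left(B \right)} = B + \frac{1}{2 B}$
$E = \frac{3784600}{2993899}$ ($E = \frac{84^{2} + 7844}{\left(127 + \frac{1}{2 \cdot 127}\right) + 11660} = \frac{7056 + 7844}{\left(127 + \frac{1}{2} \cdot \frac{1}{127}\right) + 11660} = \frac{14900}{\left(127 + \frac{1}{254}\right) + 11660} = \frac{14900}{\frac{32259}{254} + 11660} = \frac{14900}{\frac{2993899}{254}} = 14900 \cdot \frac{254}{2993899} = \frac{3784600}{2993899} \approx 1.2641$)
$H{\left(-3,2 \right)} E = \left(-3\right) \frac{3784600}{2993899} = - \frac{11353800}{2993899}$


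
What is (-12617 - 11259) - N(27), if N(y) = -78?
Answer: -23798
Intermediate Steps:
(-12617 - 11259) - N(27) = (-12617 - 11259) - 1*(-78) = -23876 + 78 = -23798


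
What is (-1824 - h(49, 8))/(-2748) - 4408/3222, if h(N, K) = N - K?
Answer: -1017359/1475676 ≈ -0.68942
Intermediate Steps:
(-1824 - h(49, 8))/(-2748) - 4408/3222 = (-1824 - (49 - 1*8))/(-2748) - 4408/3222 = (-1824 - (49 - 8))*(-1/2748) - 4408*1/3222 = (-1824 - 1*41)*(-1/2748) - 2204/1611 = (-1824 - 41)*(-1/2748) - 2204/1611 = -1865*(-1/2748) - 2204/1611 = 1865/2748 - 2204/1611 = -1017359/1475676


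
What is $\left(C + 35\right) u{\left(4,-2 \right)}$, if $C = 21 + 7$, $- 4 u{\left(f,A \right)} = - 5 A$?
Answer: $- \frac{315}{2} \approx -157.5$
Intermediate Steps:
$u{\left(f,A \right)} = \frac{5 A}{4}$ ($u{\left(f,A \right)} = - \frac{\left(-5\right) A}{4} = \frac{5 A}{4}$)
$C = 28$
$\left(C + 35\right) u{\left(4,-2 \right)} = \left(28 + 35\right) \frac{5}{4} \left(-2\right) = 63 \left(- \frac{5}{2}\right) = - \frac{315}{2}$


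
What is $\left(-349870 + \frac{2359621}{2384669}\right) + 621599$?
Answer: $\frac{647986082322}{2384669} \approx 2.7173 \cdot 10^{5}$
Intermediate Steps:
$\left(-349870 + \frac{2359621}{2384669}\right) + 621599 = - \frac{834321783409}{2384669} + 621599 = \frac{647986082322}{2384669}$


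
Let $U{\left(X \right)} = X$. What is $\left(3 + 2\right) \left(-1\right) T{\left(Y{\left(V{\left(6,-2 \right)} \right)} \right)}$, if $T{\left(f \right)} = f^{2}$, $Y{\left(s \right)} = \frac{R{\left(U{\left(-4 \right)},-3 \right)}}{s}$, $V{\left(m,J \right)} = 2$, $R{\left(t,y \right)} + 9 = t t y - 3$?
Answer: $-4500$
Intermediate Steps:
$R{\left(t,y \right)} = -12 + y t^{2}$ ($R{\left(t,y \right)} = -9 + \left(t t y - 3\right) = -9 + \left(t^{2} y - 3\right) = -9 + \left(y t^{2} - 3\right) = -9 + \left(-3 + y t^{2}\right) = -12 + y t^{2}$)
$Y{\left(s \right)} = - \frac{60}{s}$ ($Y{\left(s \right)} = \frac{-12 - 3 \left(-4\right)^{2}}{s} = \frac{-12 - 48}{s} = - \frac{60}{s}$)
$\left(3 + 2\right) \left(-1\right) T{\left(Y{\left(V{\left(6,-2 \right)} \right)} \right)} = \left(3 + 2\right) \left(-1\right) \left(- \frac{60}{2}\right)^{2} = 5 \left(-1\right) \left(\left(-60\right) \frac{1}{2}\right)^{2} = - 5 \left(-30\right)^{2} = \left(-5\right) 900 = -4500$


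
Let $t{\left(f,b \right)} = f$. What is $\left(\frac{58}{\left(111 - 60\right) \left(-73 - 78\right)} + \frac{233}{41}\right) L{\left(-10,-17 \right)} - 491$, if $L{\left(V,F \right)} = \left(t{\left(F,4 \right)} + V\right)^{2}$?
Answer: $\frac{383768788}{105247} \approx 3646.4$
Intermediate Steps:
$L{\left(V,F \right)} = \left(F + V\right)^{2}$
$\left(\frac{58}{\left(111 - 60\right) \left(-73 - 78\right)} + \frac{233}{41}\right) L{\left(-10,-17 \right)} - 491 = \left(\frac{58}{\left(111 - 60\right) \left(-73 - 78\right)} + \frac{233}{41}\right) \left(-17 - 10\right)^{2} - 491 = \left(\frac{58}{51 \left(-151\right)} + 233 \cdot \frac{1}{41}\right) \left(-27\right)^{2} - 491 = \left(\frac{58}{-7701} + \frac{233}{41}\right) 729 - 491 = \left(58 \left(- \frac{1}{7701}\right) + \frac{233}{41}\right) 729 - 491 = \left(- \frac{58}{7701} + \frac{233}{41}\right) 729 - 491 = \frac{1791955}{315741} \cdot 729 - 491 = \frac{435445065}{105247} - 491 = \frac{383768788}{105247}$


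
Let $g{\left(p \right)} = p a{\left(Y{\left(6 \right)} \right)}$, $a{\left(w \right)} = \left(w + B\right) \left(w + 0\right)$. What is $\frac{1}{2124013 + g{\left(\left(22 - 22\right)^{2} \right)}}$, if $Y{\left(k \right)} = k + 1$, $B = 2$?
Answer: $\frac{1}{2124013} \approx 4.7081 \cdot 10^{-7}$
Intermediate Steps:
$Y{\left(k \right)} = 1 + k$
$a{\left(w \right)} = w \left(2 + w\right)$ ($a{\left(w \right)} = \left(w + 2\right) \left(w + 0\right) = \left(2 + w\right) w = w \left(2 + w\right)$)
$g{\left(p \right)} = 63 p$ ($g{\left(p \right)} = p \left(1 + 6\right) \left(2 + \left(1 + 6\right)\right) = p 7 \left(2 + 7\right) = p 7 \cdot 9 = p 63 = 63 p$)
$\frac{1}{2124013 + g{\left(\left(22 - 22\right)^{2} \right)}} = \frac{1}{2124013 + 63 \left(22 - 22\right)^{2}} = \frac{1}{2124013 + 63 \cdot 0^{2}} = \frac{1}{2124013 + 63 \cdot 0} = \frac{1}{2124013 + 0} = \frac{1}{2124013}$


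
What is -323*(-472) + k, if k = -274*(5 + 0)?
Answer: 151086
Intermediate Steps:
k = -1370 (k = -274*5 = -1370)
-323*(-472) + k = -323*(-472) - 1370 = 152456 - 1370 = 151086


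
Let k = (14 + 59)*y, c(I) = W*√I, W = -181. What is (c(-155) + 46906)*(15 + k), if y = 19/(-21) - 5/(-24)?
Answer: -47070171/28 + 363267*I*√155/56 ≈ -1.6811e+6 + 80761.0*I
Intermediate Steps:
y = -39/56 (y = 19*(-1/21) - 5*(-1/24) = -19/21 + 5/24 = -39/56 ≈ -0.69643)
c(I) = -181*√I
k = -2847/56 (k = (14 + 59)*(-39/56) = 73*(-39/56) = -2847/56 ≈ -50.839)
(c(-155) + 46906)*(15 + k) = (-181*I*√155 + 46906)*(15 - 2847/56) = (-181*I*√155 + 46906)*(-2007/56) = (46906 - 181*I*√155)*(-2007/56) = -47070171/28 + 363267*I*√155/56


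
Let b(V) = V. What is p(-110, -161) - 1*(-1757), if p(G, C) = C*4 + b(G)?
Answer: 1003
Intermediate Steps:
p(G, C) = G + 4*C (p(G, C) = C*4 + G = 4*C + G = G + 4*C)
p(-110, -161) - 1*(-1757) = (-110 + 4*(-161)) - 1*(-1757) = (-110 - 644) + 1757 = -754 + 1757 = 1003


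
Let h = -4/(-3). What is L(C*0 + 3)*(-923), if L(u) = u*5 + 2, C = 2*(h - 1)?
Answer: -15691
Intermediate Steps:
h = 4/3 (h = -4*(-⅓) = 4/3 ≈ 1.3333)
C = ⅔ (C = 2*(4/3 - 1) = 2*(⅓) = ⅔ ≈ 0.66667)
L(u) = 2 + 5*u (L(u) = 5*u + 2 = 2 + 5*u)
L(C*0 + 3)*(-923) = (2 + 5*((⅔)*0 + 3))*(-923) = (2 + 5*(0 + 3))*(-923) = (2 + 5*3)*(-923) = (2 + 15)*(-923) = 17*(-923) = -15691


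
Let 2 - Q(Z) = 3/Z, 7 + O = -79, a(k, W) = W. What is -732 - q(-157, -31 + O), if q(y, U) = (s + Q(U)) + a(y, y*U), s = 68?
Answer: -747670/39 ≈ -19171.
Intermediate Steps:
O = -86 (O = -7 - 79 = -86)
Q(Z) = 2 - 3/Z
q(y, U) = 70 - 3/U + U*y (q(y, U) = (68 + (2 - 3/U)) + y*U = (70 - 3/U) + U*y = 70 - 3/U + U*y)
-732 - q(-157, -31 + O) = -732 - (70 - 3/(-31 - 86) + (-31 - 86)*(-157)) = -732 - (70 - 3/(-117) - 117*(-157)) = -732 - (70 - 3*(-1/117) + 18369) = -732 - (70 + 1/39 + 18369) = -732 - 1*719122/39 = -732 - 719122/39 = -747670/39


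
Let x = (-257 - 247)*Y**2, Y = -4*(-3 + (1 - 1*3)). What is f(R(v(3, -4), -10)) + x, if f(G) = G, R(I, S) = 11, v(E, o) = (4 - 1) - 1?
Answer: -201589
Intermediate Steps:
v(E, o) = 2 (v(E, o) = 3 - 1 = 2)
Y = 20 (Y = -4*(-3 + (1 - 3)) = -4*(-3 - 2) = -4*(-5) = 20)
x = -201600 (x = (-257 - 247)*20**2 = -504*400 = -201600)
f(R(v(3, -4), -10)) + x = 11 - 201600 = -201589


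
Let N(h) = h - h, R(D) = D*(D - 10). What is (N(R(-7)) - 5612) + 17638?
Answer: 12026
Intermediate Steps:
R(D) = D*(-10 + D)
N(h) = 0
(N(R(-7)) - 5612) + 17638 = (0 - 5612) + 17638 = -5612 + 17638 = 12026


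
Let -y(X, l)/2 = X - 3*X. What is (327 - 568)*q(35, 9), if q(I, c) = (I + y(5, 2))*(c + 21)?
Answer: -397650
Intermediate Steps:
y(X, l) = 4*X (y(X, l) = -2*(X - 3*X) = -(-4)*X = 4*X)
q(I, c) = (20 + I)*(21 + c) (q(I, c) = (I + 4*5)*(c + 21) = (I + 20)*(21 + c) = (20 + I)*(21 + c))
(327 - 568)*q(35, 9) = (327 - 568)*(420 + 20*9 + 21*35 + 35*9) = -241*(420 + 180 + 735 + 315) = -241*1650 = -397650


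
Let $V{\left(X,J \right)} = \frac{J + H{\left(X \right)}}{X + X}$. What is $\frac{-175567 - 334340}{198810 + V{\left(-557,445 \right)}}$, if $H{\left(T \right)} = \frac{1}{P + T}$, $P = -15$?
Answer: $- \frac{324916819656}{126683067941} \approx -2.5648$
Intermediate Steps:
$H{\left(T \right)} = \frac{1}{-15 + T}$
$V{\left(X,J \right)} = \frac{J + \frac{1}{-15 + X}}{2 X}$ ($V{\left(X,J \right)} = \frac{J + \frac{1}{-15 + X}}{X + X} = \frac{J + \frac{1}{-15 + X}}{2 X}$)
$\frac{-175567 - 334340}{198810 + V{\left(-557,445 \right)}} = \frac{-175567 - 334340}{198810 + \frac{1 + 445 \left(-15 - 557\right)}{2 \left(-557\right) \left(-15 - 557\right)}} = - \frac{509907}{198810 + \frac{1}{2} \left(- \frac{1}{557}\right) \frac{1}{-572} \left(1 + 445 \left(-572\right)\right)} = - \frac{509907}{198810 + \frac{1}{2} \left(- \frac{1}{557}\right) \left(- \frac{1}{572}\right) \left(1 - 254540\right)} = - \frac{509907}{198810 + \frac{1}{2} \left(- \frac{1}{557}\right) \left(- \frac{1}{572}\right) \left(-254539\right)} = - \frac{509907}{198810 - \frac{254539}{637208}} = - \frac{509907}{\frac{126683067941}{637208}} = \left(-509907\right) \frac{637208}{126683067941} = - \frac{324916819656}{126683067941}$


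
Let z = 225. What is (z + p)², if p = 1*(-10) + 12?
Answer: 51529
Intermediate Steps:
p = 2 (p = -10 + 12 = 2)
(z + p)² = (225 + 2)² = 227² = 51529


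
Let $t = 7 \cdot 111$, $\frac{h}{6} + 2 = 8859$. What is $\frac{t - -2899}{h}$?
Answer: $\frac{1838}{26571} \approx 0.069173$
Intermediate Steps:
$h = 53142$ ($h = -12 + 6 \cdot 8859 = -12 + 53154 = 53142$)
$t = 777$
$\frac{t - -2899}{h} = \frac{777 - -2899}{53142} = \left(777 + 2899\right) \frac{1}{53142} = 3676 \cdot \frac{1}{53142} = \frac{1838}{26571}$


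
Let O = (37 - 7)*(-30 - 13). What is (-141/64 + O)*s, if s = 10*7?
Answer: -2894535/32 ≈ -90454.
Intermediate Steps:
O = -1290 (O = 30*(-43) = -1290)
s = 70
(-141/64 + O)*s = (-141/64 - 1290)*70 = -82701/64*70 = -2894535/32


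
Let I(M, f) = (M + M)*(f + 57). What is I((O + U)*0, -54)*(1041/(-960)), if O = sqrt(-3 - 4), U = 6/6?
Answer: 0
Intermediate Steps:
U = 1 (U = 6*(1/6) = 1)
O = I*sqrt(7) (O = sqrt(-7) = I*sqrt(7) ≈ 2.6458*I)
I(M, f) = 2*M*(57 + f) (I(M, f) = (2*M)*(57 + f) = 2*M*(57 + f))
I((O + U)*0, -54)*(1041/(-960)) = (2*((I*sqrt(7) + 1)*0)*(57 - 54))*(1041/(-960)) = (2*((1 + I*sqrt(7))*0)*3)*(1041*(-1/960)) = (2*0*3)*(-347/320) = 0*(-347/320) = 0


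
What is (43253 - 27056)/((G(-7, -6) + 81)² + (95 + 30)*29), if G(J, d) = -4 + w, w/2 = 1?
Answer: 16197/9866 ≈ 1.6417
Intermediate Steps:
w = 2 (w = 2*1 = 2)
G(J, d) = -2 (G(J, d) = -4 + 2 = -2)
(43253 - 27056)/((G(-7, -6) + 81)² + (95 + 30)*29) = (43253 - 27056)/((-2 + 81)² + (95 + 30)*29) = 16197/(79² + 125*29) = 16197/(6241 + 3625) = 16197/9866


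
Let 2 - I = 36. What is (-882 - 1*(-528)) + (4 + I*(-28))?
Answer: 602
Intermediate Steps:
I = -34 (I = 2 - 1*36 = 2 - 36 = -34)
(-882 - 1*(-528)) + (4 + I*(-28)) = (-882 - 1*(-528)) + (4 - 34*(-28)) = (-882 + 528) + (4 + 952) = -354 + 956 = 602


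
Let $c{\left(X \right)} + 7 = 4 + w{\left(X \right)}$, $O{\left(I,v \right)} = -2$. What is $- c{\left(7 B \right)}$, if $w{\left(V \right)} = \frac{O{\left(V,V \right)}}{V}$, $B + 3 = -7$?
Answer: $\frac{104}{35} \approx 2.9714$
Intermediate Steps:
$B = -10$ ($B = -3 - 7 = -10$)
$w{\left(V \right)} = - \frac{2}{V}$
$c{\left(X \right)} = -3 - \frac{2}{X}$ ($c{\left(X \right)} = -7 + \left(4 - \frac{2}{X}\right) = -3 - \frac{2}{X}$)
$- c{\left(7 B \right)} = - (-3 - \frac{2}{7 \left(-10\right)}) = - (-3 - \frac{2}{-70}) = - (-3 - - \frac{1}{35}) = - (-3 + \frac{1}{35}) = \left(-1\right) \left(- \frac{104}{35}\right) = \frac{104}{35}$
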